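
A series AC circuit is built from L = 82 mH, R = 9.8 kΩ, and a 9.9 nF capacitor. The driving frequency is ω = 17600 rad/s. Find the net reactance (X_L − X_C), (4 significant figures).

-4296 Ω

X_L = ωL = 1443 Ω
X_C = 1/(ωC) = 5739 Ω
X = 1443 − 5739 = -4296 Ω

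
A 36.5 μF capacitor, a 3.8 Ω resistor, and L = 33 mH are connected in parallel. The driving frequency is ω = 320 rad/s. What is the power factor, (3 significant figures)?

X_L = ωL = 10.6 Ω
X_C = 1/(ωC) = 85.6 Ω
Parallel: admittances add. Y = 1/R + 1/(jωL) + jωC
Y = (0.263 − j0.0830) S
|Y| = 0.276 S → |Z| = 1/|Y| = 3.62 Ω, ∠Z = −∠Y = 17.5°
cos φ = cos(17.5°) = 0.954

0.954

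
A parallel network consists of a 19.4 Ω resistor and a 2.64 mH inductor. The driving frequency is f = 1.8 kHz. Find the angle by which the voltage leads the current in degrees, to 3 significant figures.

ω = 2πf = 11310 rad/s
X_L = ωL = 29.9 Ω
Parallel: admittances add. Y = 1/R + 1/(jωL)
Y = (0.0515 − j0.0335) S
|Y| = 0.0615 S → |Z| = 1/|Y| = 16.3 Ω, ∠Z = −∠Y = 33.0°

33.0°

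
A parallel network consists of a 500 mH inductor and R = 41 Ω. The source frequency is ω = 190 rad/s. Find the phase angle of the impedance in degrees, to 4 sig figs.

X_L = ωL = 95.00 Ω
Parallel: admittances add. Y = 1/R + 1/(jωL)
Y = (0.02439 − j0.01053) S
|Y| = 0.02656 S → |Z| = 1/|Y| = 37.64 Ω, ∠Z = −∠Y = 23.34°

23.34°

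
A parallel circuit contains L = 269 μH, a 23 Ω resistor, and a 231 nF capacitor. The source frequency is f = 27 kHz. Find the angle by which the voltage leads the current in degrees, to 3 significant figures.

-21.7°

ω = 2πf = 169600 rad/s
X_L = ωL = 45.6 Ω
X_C = 1/(ωC) = 25.5 Ω
Parallel: admittances add. Y = 1/R + 1/(jωL) + jωC
Y = (0.0435 + j0.0173) S
|Y| = 0.0468 S → |Z| = 1/|Y| = 21.4 Ω, ∠Z = −∠Y = -21.7°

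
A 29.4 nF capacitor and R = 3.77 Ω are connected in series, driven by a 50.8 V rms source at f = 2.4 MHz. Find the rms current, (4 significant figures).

11.56 A

ω = 2πf = 1.508e+07 rad/s
X_C = 1/(ωC) = 2.256 Ω
Z = 3.770 − j2.256 Ω
|Z| = √(3.770² + 2.256²) = 4.393 Ω
I = V/|Z| = 50.8/4.393 = 11.56 A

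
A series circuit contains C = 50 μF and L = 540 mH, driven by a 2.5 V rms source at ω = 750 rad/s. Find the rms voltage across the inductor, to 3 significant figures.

2.68 V

X_L = ωL = 405 Ω
X_C = 1/(ωC) = 26.7 Ω
Net reactance X = X_L − X_C = 378 Ω
Z = j378 Ω
|Z| = √(0² + 378²) = 378 Ω
I = V/|Z| = 6.61 mA
V_L = I·|Z_L| = 0.00661 × 405 = 2.68 V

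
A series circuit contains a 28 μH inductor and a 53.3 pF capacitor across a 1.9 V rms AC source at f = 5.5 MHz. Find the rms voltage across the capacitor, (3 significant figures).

ω = 2πf = 3.456e+07 rad/s
X_L = ωL = 968 Ω
X_C = 1/(ωC) = 543 Ω
Net reactance X = X_L − X_C = 425 Ω
Z = j425 Ω
|Z| = √(0² + 425²) = 425 Ω
I = V/|Z| = 4.47 mA
V_C = I·|Z_C| = 0.00447 × 543 = 2.43 V

2.43 V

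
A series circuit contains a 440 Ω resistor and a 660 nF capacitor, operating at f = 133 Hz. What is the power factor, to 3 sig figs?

0.236

ω = 2πf = 835.7 rad/s
X_C = 1/(ωC) = 1810 Ω
Z = 440 − j1810 Ω
|Z| = √(440² + 1810²) = 1870 Ω
∠Z = arctan(-1810/440) = -76.4°
cos φ = cos(-76.4°) = 0.236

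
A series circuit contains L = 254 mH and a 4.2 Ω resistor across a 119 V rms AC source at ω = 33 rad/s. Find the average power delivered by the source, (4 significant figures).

676.7 W

X_L = ωL = 8.382 Ω
Z = 4.200 + j8.382 Ω
|Z| = √(4.200² + 8.382²) = 9.375 Ω
∠Z = arctan(8.382/4.200) = 63.39°
I = V/|Z| = 12.69 A
P = VI cos φ = 119 × 12.69 × cos(63.39°) = 676.7 W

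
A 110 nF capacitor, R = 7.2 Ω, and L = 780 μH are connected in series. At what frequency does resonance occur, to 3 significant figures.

17.2 kHz

ω₀ = 1/√(LC) = 1/√(0.00078 × 1.1e-07) = 108000 rad/s
f₀ = ω₀/(2π) = 17.2 kHz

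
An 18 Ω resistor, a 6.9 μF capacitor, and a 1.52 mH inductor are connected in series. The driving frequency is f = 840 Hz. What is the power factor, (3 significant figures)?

0.679

ω = 2πf = 5278 rad/s
X_L = ωL = 8.02 Ω
X_C = 1/(ωC) = 27.5 Ω
Net reactance X = X_L − X_C = -19.4 Ω
Z = 18.0 − j19.4 Ω
|Z| = √(18.0² + 19.4²) = 26.5 Ω
∠Z = arctan(-19.4/18.0) = -47.2°
cos φ = cos(-47.2°) = 0.679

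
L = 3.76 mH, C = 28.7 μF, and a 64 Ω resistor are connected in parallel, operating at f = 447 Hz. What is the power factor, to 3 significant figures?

ω = 2πf = 2809 rad/s
X_L = ωL = 10.6 Ω
X_C = 1/(ωC) = 12.4 Ω
Parallel: admittances add. Y = 1/R + 1/(jωL) + jωC
Y = (0.0156 − j0.0141) S
|Y| = 0.0210 S → |Z| = 1/|Y| = 47.5 Ω, ∠Z = −∠Y = 42.0°
cos φ = cos(42.0°) = 0.743

0.743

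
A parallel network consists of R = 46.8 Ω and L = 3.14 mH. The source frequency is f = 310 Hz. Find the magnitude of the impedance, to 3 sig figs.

ω = 2πf = 1948 rad/s
X_L = ωL = 6.12 Ω
Parallel: admittances add. Y = 1/R + 1/(jωL)
Y = (0.0214 − j0.164) S
|Y| = 0.165 S → |Z| = 1/|Y| = 6.06 Ω, ∠Z = −∠Y = 82.6°

6.06 Ω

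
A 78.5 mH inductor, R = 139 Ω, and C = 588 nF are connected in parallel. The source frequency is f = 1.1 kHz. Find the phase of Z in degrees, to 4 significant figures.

ω = 2πf = 6912 rad/s
X_L = ωL = 542.6 Ω
X_C = 1/(ωC) = 246.1 Ω
Parallel: admittances add. Y = 1/R + 1/(jωL) + jωC
Y = (0.007194 + j0.002221) S
|Y| = 0.007529 S → |Z| = 1/|Y| = 132.8 Ω, ∠Z = −∠Y = -17.16°

-17.16°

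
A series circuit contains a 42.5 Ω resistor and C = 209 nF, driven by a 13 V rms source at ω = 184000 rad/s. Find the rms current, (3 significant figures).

X_C = 1/(ωC) = 26.0 Ω
Z = 42.5 − j26.0 Ω
|Z| = √(42.5² + 26.0²) = 49.8 Ω
I = V/|Z| = 13/49.8 = 261 mA

261 mA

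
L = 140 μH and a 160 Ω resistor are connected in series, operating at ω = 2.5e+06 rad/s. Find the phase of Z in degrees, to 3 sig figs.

X_L = ωL = 350 Ω
Z = 160 + j350 Ω
|Z| = √(160² + 350²) = 385 Ω
∠Z = arctan(350/160) = 65.4°

65.4°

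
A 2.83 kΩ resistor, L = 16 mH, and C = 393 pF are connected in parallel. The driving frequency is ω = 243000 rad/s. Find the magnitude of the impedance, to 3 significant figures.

2570 Ω

X_L = ωL = 3890 Ω
X_C = 1/(ωC) = 10500 Ω
Parallel: admittances add. Y = 1/R + 1/(jωL) + jωC
Y = (0.000353 − j0.000162) S
|Y| = 0.000389 S → |Z| = 1/|Y| = 2570 Ω, ∠Z = −∠Y = 24.6°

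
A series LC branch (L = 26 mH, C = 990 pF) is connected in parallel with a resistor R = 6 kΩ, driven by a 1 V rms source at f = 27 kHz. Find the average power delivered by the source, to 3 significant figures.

167 μW

ω = 2πf = 169600 rad/s
X_L = ωL = 4410 Ω
X_C = 1/(ωC) = 5950 Ω
Branch 1: Z₁ = R = 6000 Ω
Branch 2 (series LC): Z₂ = j(X_L − X_C) = −j1540 Ω
Parallel: Z = Z₁Z₂/(Z₁+Z₂), |Z| = 1490 Ω, ∠Z = -75.6°
I = V/|Z| = 669 μA
P = VI cos φ = 1 × 0.000669 × cos(-75.6°) = 167 μW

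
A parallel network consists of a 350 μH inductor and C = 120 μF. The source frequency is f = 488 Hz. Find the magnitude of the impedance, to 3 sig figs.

1.77 Ω

ω = 2πf = 3066 rad/s
X_L = ωL = 1.07 Ω
X_C = 1/(ωC) = 2.72 Ω
Parallel: admittances add. Y = 1/(jωL) + jωC
Y = (0 − j0.564) S
|Y| = 0.564 S → |Z| = 1/|Y| = 1.77 Ω, ∠Z = −∠Y = 90.0°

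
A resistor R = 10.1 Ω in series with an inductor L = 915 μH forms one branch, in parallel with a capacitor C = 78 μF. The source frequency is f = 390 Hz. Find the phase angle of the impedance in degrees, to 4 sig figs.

ω = 2πf = 2450 rad/s
X_L = ωL = 2.242 Ω
X_C = 1/(ωC) = 5.232 Ω
Branch 1 (R+jX_L): Z₁ = 10.10 + j2.242 Ω, |Z₁| = 10.35 Ω
Branch 2 (−jX_C): Z₂ = −j5.232 Ω
Parallel: Z = Z₁Z₂/(Z₁+Z₂), |Z| = 5.139 Ω, ∠Z = -60.99°

-60.99°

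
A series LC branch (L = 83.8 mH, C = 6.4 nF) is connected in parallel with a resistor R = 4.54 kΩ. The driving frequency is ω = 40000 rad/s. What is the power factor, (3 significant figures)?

0.121

X_L = ωL = 3350 Ω
X_C = 1/(ωC) = 3910 Ω
Branch 1: Z₁ = R = 4540 Ω
Branch 2 (series LC): Z₂ = j(X_L − X_C) = −j554 Ω
Parallel: Z = Z₁Z₂/(Z₁+Z₂), |Z| = 550 Ω, ∠Z = -83.0°
cos φ = cos(-83.0°) = 0.121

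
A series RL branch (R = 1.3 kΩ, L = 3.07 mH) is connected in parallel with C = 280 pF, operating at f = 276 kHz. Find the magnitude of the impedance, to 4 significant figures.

3212 Ω

ω = 2πf = 1.734e+06 rad/s
X_L = ωL = 5324 Ω
X_C = 1/(ωC) = 2059 Ω
Branch 1 (R+jX_L): Z₁ = 1300 + j5324 Ω, |Z₁| = 5480 Ω
Branch 2 (−jX_C): Z₂ = −j2059 Ω
Parallel: Z = Z₁Z₂/(Z₁+Z₂), |Z| = 3212 Ω, ∠Z = -82.01°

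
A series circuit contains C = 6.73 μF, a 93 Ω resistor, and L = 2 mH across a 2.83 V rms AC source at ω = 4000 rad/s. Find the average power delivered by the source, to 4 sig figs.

X_L = ωL = 8.000 Ω
X_C = 1/(ωC) = 37.15 Ω
Net reactance X = X_L − X_C = -29.15 Ω
Z = 93.00 − j29.15 Ω
|Z| = √(93.00² + 29.15²) = 97.46 Ω
∠Z = arctan(-29.15/93.00) = -17.40°
I = V/|Z| = 29.04 mA
P = VI cos φ = 2.83 × 0.02904 × cos(-17.40°) = 78.41 mW

78.41 mW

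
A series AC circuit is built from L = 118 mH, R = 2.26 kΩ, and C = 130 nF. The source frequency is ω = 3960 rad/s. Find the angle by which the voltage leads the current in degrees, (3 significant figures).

X_L = ωL = 467 Ω
X_C = 1/(ωC) = 1940 Ω
Net reactance X = X_L − X_C = -1480 Ω
Z = 2260 − j1480 Ω
|Z| = √(2260² + 1480²) = 2700 Ω
∠Z = arctan(-1480/2260) = -33.1°

-33.1°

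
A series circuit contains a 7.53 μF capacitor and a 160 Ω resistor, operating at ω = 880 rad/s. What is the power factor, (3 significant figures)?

X_C = 1/(ωC) = 151 Ω
Z = 160 − j151 Ω
|Z| = √(160² + 151²) = 220 Ω
∠Z = arctan(-151/160) = -43.3°
cos φ = cos(-43.3°) = 0.727

0.727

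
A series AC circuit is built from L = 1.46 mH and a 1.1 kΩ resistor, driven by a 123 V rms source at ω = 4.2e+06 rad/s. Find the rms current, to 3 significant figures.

X_L = ωL = 6130 Ω
Z = 1100 + j6130 Ω
|Z| = √(1100² + 6130²) = 6230 Ω
I = V/|Z| = 123/6230 = 19.7 mA

19.7 mA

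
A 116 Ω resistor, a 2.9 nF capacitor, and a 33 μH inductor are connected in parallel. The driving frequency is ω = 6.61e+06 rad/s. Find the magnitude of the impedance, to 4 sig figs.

59.03 Ω

X_L = ωL = 218.1 Ω
X_C = 1/(ωC) = 52.17 Ω
Parallel: admittances add. Y = 1/R + 1/(jωL) + jωC
Y = (0.008621 + j0.01458) S
|Y| = 0.01694 S → |Z| = 1/|Y| = 59.03 Ω, ∠Z = −∠Y = -59.41°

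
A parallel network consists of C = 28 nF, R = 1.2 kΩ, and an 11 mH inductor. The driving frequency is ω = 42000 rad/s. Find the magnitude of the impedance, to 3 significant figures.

773 Ω

X_L = ωL = 462 Ω
X_C = 1/(ωC) = 850 Ω
Parallel: admittances add. Y = 1/R + 1/(jωL) + jωC
Y = (0.000833 − j0.000989) S
|Y| = 0.00129 S → |Z| = 1/|Y| = 773 Ω, ∠Z = −∠Y = 49.9°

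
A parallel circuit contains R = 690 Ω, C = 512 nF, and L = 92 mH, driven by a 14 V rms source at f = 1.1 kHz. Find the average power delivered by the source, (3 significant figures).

ω = 2πf = 6912 rad/s
X_L = ωL = 636 Ω
X_C = 1/(ωC) = 283 Ω
Parallel: admittances add. Y = 1/R + 1/(jωL) + jωC
Y = (0.00145 + j0.00197) S
|Y| = 0.00244 S → |Z| = 1/|Y| = 409 Ω, ∠Z = −∠Y = -53.6°
I = V/|Z| = 34.2 mA
P = VI cos φ = 14 × 0.0342 × cos(-53.6°) = 284 mW

284 mW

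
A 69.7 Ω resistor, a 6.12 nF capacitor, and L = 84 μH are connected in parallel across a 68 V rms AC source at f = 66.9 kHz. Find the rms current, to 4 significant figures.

2.004 A

ω = 2πf = 420300 rad/s
X_L = ωL = 35.31 Ω
X_C = 1/(ωC) = 388.7 Ω
Parallel: admittances add. Y = 1/R + 1/(jωL) + jωC
Y = (0.01435 − j0.02575) S
|Y| = 0.02948 S → |Z| = 1/|Y| = 33.93 Ω, ∠Z = −∠Y = 60.87°
I = V/|Z| = 68/33.93 = 2.004 A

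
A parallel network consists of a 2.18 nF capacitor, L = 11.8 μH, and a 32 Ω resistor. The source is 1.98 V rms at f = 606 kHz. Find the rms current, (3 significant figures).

67.8 mA

ω = 2πf = 3.808e+06 rad/s
X_L = ωL = 44.9 Ω
X_C = 1/(ωC) = 120 Ω
Parallel: admittances add. Y = 1/R + 1/(jωL) + jωC
Y = (0.0312 − j0.0140) S
|Y| = 0.0342 S → |Z| = 1/|Y| = 29.2 Ω, ∠Z = −∠Y = 24.1°
I = V/|Z| = 1.98/29.2 = 67.8 mA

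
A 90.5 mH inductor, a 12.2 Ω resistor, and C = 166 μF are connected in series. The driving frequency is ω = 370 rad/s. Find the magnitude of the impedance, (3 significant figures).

X_L = ωL = 33.5 Ω
X_C = 1/(ωC) = 16.3 Ω
Net reactance X = X_L − X_C = 17.2 Ω
Z = 12.2 + j17.2 Ω
|Z| = √(12.2² + 17.2²) = 21.1 Ω

21.1 Ω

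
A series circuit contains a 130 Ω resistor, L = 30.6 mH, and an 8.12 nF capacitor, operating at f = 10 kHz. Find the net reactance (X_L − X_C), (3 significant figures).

-37.4 Ω

ω = 2πf = 62830 rad/s
X_L = ωL = 1920 Ω
X_C = 1/(ωC) = 1960 Ω
X = 1920 − 1960 = -37.4 Ω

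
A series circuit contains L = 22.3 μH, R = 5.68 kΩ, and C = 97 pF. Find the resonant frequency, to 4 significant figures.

ω₀ = 1/√(LC) = 1/√(2.23e-05 × 9.7e-11) = 2.15e+07 rad/s
f₀ = ω₀/(2π) = 3.422 MHz

3.422 MHz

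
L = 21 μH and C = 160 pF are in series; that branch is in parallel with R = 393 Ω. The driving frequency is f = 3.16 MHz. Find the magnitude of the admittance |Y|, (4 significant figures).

10.11 mS

ω = 2πf = 1.985e+07 rad/s
X_L = ωL = 417.0 Ω
X_C = 1/(ωC) = 314.8 Ω
Branch 1: Z₁ = R = 393.0 Ω
Branch 2 (series LC): Z₂ = j(X_L − X_C) = j102.2 Ω
Parallel: Z = Z₁Z₂/(Z₁+Z₂), |Z| = 98.88 Ω, ∠Z = 75.43°
|Y| = 1/|Z| = 10.11 mS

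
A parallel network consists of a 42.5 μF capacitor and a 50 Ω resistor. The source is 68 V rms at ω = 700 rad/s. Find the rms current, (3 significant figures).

X_C = 1/(ωC) = 33.6 Ω
Parallel: admittances add. Y = 1/R + jωC
Y = (0.0200 + j0.0298) S
|Y| = 0.0358 S → |Z| = 1/|Y| = 27.9 Ω, ∠Z = −∠Y = -56.1°
I = V/|Z| = 68/27.9 = 2.44 A

2.44 A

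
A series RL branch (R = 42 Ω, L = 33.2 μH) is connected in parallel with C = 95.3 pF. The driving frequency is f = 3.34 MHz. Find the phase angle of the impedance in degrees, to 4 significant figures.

ω = 2πf = 2.099e+07 rad/s
X_L = ωL = 696.7 Ω
X_C = 1/(ωC) = 500.0 Ω
Branch 1 (R+jX_L): Z₁ = 42.00 + j696.7 Ω, |Z₁| = 698.0 Ω
Branch 2 (−jX_C): Z₂ = −j500.0 Ω
Parallel: Z = Z₁Z₂/(Z₁+Z₂), |Z| = 1735 Ω, ∠Z = -81.40°

-81.40°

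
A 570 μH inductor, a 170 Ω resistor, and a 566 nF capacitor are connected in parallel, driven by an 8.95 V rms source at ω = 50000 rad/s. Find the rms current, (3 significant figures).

80.4 mA

X_L = ωL = 28.5 Ω
X_C = 1/(ωC) = 35.3 Ω
Parallel: admittances add. Y = 1/R + 1/(jωL) + jωC
Y = (0.00588 − j0.00679) S
|Y| = 0.00898 S → |Z| = 1/|Y| = 111 Ω, ∠Z = −∠Y = 49.1°
I = V/|Z| = 8.95/111 = 80.4 mA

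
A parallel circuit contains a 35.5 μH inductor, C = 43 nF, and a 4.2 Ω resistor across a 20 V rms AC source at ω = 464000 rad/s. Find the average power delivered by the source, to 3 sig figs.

95.2 W

X_L = ωL = 16.5 Ω
X_C = 1/(ωC) = 50.1 Ω
Parallel: admittances add. Y = 1/R + 1/(jωL) + jωC
Y = (0.238 − j0.0408) S
|Y| = 0.242 S → |Z| = 1/|Y| = 4.14 Ω, ∠Z = −∠Y = 9.71°
I = V/|Z| = 4.83 A
P = VI cos φ = 20 × 4.83 × cos(9.71°) = 95.2 W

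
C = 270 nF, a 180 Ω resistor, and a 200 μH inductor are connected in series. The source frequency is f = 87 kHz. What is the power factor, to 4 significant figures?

ω = 2πf = 546600 rad/s
X_L = ωL = 109.3 Ω
X_C = 1/(ωC) = 6.775 Ω
Net reactance X = X_L − X_C = 102.6 Ω
Z = 180.0 + j102.6 Ω
|Z| = √(180.0² + 102.6²) = 207.2 Ω
∠Z = arctan(102.6/180.0) = 29.67°
cos φ = cos(29.67°) = 0.8689

0.8689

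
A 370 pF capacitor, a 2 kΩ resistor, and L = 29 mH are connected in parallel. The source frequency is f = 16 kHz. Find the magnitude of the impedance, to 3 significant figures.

ω = 2πf = 100500 rad/s
X_L = ωL = 2920 Ω
X_C = 1/(ωC) = 26900 Ω
Parallel: admittances add. Y = 1/R + 1/(jωL) + jωC
Y = (0.000500 − j0.000306) S
|Y| = 0.000586 S → |Z| = 1/|Y| = 1710 Ω, ∠Z = −∠Y = 31.5°

1710 Ω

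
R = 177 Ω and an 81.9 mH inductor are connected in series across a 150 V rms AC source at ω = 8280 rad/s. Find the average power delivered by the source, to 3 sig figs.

8.11 W

X_L = ωL = 678 Ω
Z = 177 + j678 Ω
|Z| = √(177² + 678²) = 701 Ω
∠Z = arctan(678/177) = 75.4°
I = V/|Z| = 214 mA
P = VI cos φ = 150 × 0.214 × cos(75.4°) = 8.11 W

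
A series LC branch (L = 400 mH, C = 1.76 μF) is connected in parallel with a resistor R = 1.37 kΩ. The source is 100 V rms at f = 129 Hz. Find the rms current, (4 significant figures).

275.3 mA

ω = 2πf = 810.5 rad/s
X_L = ωL = 324.2 Ω
X_C = 1/(ωC) = 701.0 Ω
Branch 1: Z₁ = R = 1370 Ω
Branch 2 (series LC): Z₂ = j(X_L − X_C) = −j376.8 Ω
Parallel: Z = Z₁Z₂/(Z₁+Z₂), |Z| = 363.3 Ω, ∠Z = -74.62°
I = V/|Z| = 100/363.3 = 275.3 mA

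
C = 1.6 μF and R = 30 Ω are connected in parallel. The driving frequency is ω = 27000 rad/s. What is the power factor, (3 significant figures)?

0.611

X_C = 1/(ωC) = 23.1 Ω
Parallel: admittances add. Y = 1/R + jωC
Y = (0.0333 + j0.0432) S
|Y| = 0.0546 S → |Z| = 1/|Y| = 18.3 Ω, ∠Z = −∠Y = -52.3°
cos φ = cos(-52.3°) = 0.611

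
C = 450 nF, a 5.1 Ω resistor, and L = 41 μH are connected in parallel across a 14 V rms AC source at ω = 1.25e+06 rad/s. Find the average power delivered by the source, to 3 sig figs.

38.4 W

X_L = ωL = 51.2 Ω
X_C = 1/(ωC) = 1.78 Ω
Parallel: admittances add. Y = 1/R + 1/(jωL) + jωC
Y = (0.196 + j0.543) S
|Y| = 0.577 S → |Z| = 1/|Y| = 1.73 Ω, ∠Z = −∠Y = -70.1°
I = V/|Z| = 8.08 A
P = VI cos φ = 14 × 8.08 × cos(-70.1°) = 38.4 W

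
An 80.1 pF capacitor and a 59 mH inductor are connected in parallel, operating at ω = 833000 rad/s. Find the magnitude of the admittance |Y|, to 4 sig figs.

46.38 μS

X_L = ωL = 49150 Ω
X_C = 1/(ωC) = 14990 Ω
Parallel: admittances add. Y = 1/(jωL) + jωC
Y = (0 + j4.638e-05) S
|Y| = 4.638e-05 S → |Z| = 1/|Y| = 21560 Ω, ∠Z = −∠Y = -90.00°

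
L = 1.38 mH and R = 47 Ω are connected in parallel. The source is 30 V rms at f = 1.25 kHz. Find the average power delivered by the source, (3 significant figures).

19.1 W

ω = 2πf = 7854 rad/s
X_L = ωL = 10.8 Ω
Parallel: admittances add. Y = 1/R + 1/(jωL)
Y = (0.0213 − j0.0923) S
|Y| = 0.0947 S → |Z| = 1/|Y| = 10.6 Ω, ∠Z = −∠Y = 77.0°
I = V/|Z| = 2.84 A
P = VI cos φ = 30 × 2.84 × cos(77.0°) = 19.1 W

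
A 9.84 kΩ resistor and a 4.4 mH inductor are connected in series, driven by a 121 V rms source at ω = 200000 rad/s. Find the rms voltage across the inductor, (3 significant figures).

X_L = ωL = 880 Ω
Z = 9840 + j880 Ω
|Z| = √(9840² + 880²) = 9880 Ω
I = V/|Z| = 12.2 mA
V_L = I·|Z_L| = 0.0122 × 880 = 10.8 V

10.8 V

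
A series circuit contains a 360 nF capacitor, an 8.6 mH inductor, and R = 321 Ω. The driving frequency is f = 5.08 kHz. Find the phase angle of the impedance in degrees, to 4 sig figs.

ω = 2πf = 31920 rad/s
X_L = ωL = 274.5 Ω
X_C = 1/(ωC) = 87.03 Ω
Net reactance X = X_L − X_C = 187.5 Ω
Z = 321.0 + j187.5 Ω
|Z| = √(321.0² + 187.5²) = 371.7 Ω
∠Z = arctan(187.5/321.0) = 30.29°

30.29°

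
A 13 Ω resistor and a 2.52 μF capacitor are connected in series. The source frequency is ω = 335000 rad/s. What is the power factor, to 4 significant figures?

X_C = 1/(ωC) = 1.185 Ω
Z = 13.00 − j1.185 Ω
|Z| = √(13.00² + 1.185²) = 13.05 Ω
∠Z = arctan(-1.185/13.00) = -5.206°
cos φ = cos(-5.206°) = 0.9959

0.9959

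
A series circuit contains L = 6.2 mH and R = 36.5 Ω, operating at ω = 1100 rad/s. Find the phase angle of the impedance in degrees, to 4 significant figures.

X_L = ωL = 6.820 Ω
Z = 36.50 + j6.820 Ω
|Z| = √(36.50² + 6.820²) = 37.13 Ω
∠Z = arctan(6.820/36.50) = 10.58°

10.58°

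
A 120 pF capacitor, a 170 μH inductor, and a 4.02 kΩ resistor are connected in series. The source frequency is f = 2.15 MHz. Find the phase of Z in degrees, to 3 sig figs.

ω = 2πf = 1.351e+07 rad/s
X_L = ωL = 2300 Ω
X_C = 1/(ωC) = 617 Ω
Net reactance X = X_L − X_C = 1680 Ω
Z = 4020 + j1680 Ω
|Z| = √(4020² + 1680²) = 4360 Ω
∠Z = arctan(1680/4020) = 22.7°

22.7°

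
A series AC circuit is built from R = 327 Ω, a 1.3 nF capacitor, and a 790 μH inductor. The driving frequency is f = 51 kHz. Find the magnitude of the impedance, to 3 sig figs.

2170 Ω

ω = 2πf = 320400 rad/s
X_L = ωL = 253 Ω
X_C = 1/(ωC) = 2400 Ω
Net reactance X = X_L − X_C = -2150 Ω
Z = 327 − j2150 Ω
|Z| = √(327² + 2150²) = 2170 Ω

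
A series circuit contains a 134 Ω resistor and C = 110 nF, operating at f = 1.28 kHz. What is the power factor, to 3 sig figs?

ω = 2πf = 8042 rad/s
X_C = 1/(ωC) = 1130 Ω
Z = 134 − j1130 Ω
|Z| = √(134² + 1130²) = 1140 Ω
∠Z = arctan(-1130/134) = -83.2°
cos φ = cos(-83.2°) = 0.118

0.118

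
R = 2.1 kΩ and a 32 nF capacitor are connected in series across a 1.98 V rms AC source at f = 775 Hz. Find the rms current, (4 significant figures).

293.2 μA

ω = 2πf = 4869 rad/s
X_C = 1/(ωC) = 6418 Ω
Z = 2100 − j6418 Ω
|Z| = √(2100² + 6418²) = 6752 Ω
I = V/|Z| = 1.98/6752 = 293.2 μA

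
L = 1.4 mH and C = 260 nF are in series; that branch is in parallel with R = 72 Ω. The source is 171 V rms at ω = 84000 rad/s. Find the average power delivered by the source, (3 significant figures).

X_L = ωL = 118 Ω
X_C = 1/(ωC) = 45.8 Ω
Branch 1: Z₁ = R = 72.0 Ω
Branch 2 (series LC): Z₂ = j(X_L − X_C) = j71.8 Ω
Parallel: Z = Z₁Z₂/(Z₁+Z₂), |Z| = 50.8 Ω, ∠Z = 45.1°
I = V/|Z| = 3.36 A
P = VI cos φ = 171 × 3.36 × cos(45.1°) = 406 W

406 W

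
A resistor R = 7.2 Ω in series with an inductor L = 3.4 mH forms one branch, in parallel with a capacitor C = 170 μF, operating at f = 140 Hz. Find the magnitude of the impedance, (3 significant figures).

6.44 Ω

ω = 2πf = 879.6 rad/s
X_L = ωL = 2.99 Ω
X_C = 1/(ωC) = 6.69 Ω
Branch 1 (R+jX_L): Z₁ = 7.20 + j2.99 Ω, |Z₁| = 7.80 Ω
Branch 2 (−jX_C): Z₂ = −j6.69 Ω
Parallel: Z = Z₁Z₂/(Z₁+Z₂), |Z| = 6.44 Ω, ∠Z = -40.3°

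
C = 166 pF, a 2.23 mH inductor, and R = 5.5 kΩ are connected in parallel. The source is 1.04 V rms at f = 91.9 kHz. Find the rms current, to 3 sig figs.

ω = 2πf = 577400 rad/s
X_L = ωL = 1290 Ω
X_C = 1/(ωC) = 10400 Ω
Parallel: admittances add. Y = 1/R + 1/(jωL) + jωC
Y = (0.000182 − j0.000681) S
|Y| = 0.000705 S → |Z| = 1/|Y| = 1420 Ω, ∠Z = −∠Y = 75.0°
I = V/|Z| = 1.04/1420 = 733 μA

733 μA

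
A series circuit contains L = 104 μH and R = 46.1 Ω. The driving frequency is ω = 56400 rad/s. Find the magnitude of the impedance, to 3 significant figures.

X_L = ωL = 5.87 Ω
Z = 46.1 + j5.87 Ω
|Z| = √(46.1² + 5.87²) = 46.5 Ω

46.5 Ω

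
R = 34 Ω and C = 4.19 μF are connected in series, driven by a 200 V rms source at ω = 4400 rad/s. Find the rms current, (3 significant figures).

3.12 A

X_C = 1/(ωC) = 54.2 Ω
Z = 34.0 − j54.2 Ω
|Z| = √(34.0² + 54.2²) = 64.0 Ω
I = V/|Z| = 200/64.0 = 3.12 A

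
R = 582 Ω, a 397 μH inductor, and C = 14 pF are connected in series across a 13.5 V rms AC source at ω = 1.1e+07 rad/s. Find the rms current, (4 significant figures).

X_L = ωL = 4367 Ω
X_C = 1/(ωC) = 6494 Ω
Net reactance X = X_L − X_C = -2127 Ω
Z = 582.0 − j2127 Ω
|Z| = √(582.0² + 2127²) = 2205 Ω
I = V/|Z| = 13.5/2205 = 6.123 mA

6.123 mA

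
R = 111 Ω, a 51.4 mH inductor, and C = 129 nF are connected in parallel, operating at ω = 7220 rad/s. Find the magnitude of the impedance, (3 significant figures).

109 Ω

X_L = ωL = 371 Ω
X_C = 1/(ωC) = 1070 Ω
Parallel: admittances add. Y = 1/R + 1/(jωL) + jωC
Y = (0.00901 − j0.00176) S
|Y| = 0.00918 S → |Z| = 1/|Y| = 109 Ω, ∠Z = −∠Y = 11.1°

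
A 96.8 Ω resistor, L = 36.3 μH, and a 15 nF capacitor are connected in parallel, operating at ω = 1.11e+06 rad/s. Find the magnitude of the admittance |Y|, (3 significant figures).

X_L = ωL = 40.3 Ω
X_C = 1/(ωC) = 60.1 Ω
Parallel: admittances add. Y = 1/R + 1/(jωL) + jωC
Y = (0.0103 − j0.00817) S
|Y| = 0.0132 S → |Z| = 1/|Y| = 75.9 Ω, ∠Z = −∠Y = 38.3°

13.2 mS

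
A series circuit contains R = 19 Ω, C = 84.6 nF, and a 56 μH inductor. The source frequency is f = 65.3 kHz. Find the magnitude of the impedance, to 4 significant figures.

19.88 Ω

ω = 2πf = 410300 rad/s
X_L = ωL = 22.98 Ω
X_C = 1/(ωC) = 28.81 Ω
Net reactance X = X_L − X_C = -5.833 Ω
Z = 19.00 − j5.833 Ω
|Z| = √(19.00² + 5.833²) = 19.88 Ω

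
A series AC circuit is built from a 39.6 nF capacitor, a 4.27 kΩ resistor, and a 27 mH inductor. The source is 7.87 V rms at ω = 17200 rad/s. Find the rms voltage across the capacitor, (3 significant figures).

X_L = ωL = 464 Ω
X_C = 1/(ωC) = 1470 Ω
Net reactance X = X_L − X_C = -1000 Ω
Z = 4270 − j1000 Ω
|Z| = √(4270² + 1000²) = 4390 Ω
I = V/|Z| = 1.79 mA
V_C = I·|Z_C| = 0.00179 × 1470 = 2.63 V

2.63 V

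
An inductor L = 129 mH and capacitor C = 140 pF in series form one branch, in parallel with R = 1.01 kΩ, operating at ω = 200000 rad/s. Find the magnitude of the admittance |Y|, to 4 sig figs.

X_L = ωL = 25800 Ω
X_C = 1/(ωC) = 35710 Ω
Branch 1: Z₁ = R = 1010 Ω
Branch 2 (series LC): Z₂ = j(X_L − X_C) = −j9914 Ω
Parallel: Z = Z₁Z₂/(Z₁+Z₂), |Z| = 1005 Ω, ∠Z = -5.817°
|Y| = 1/|Z| = 995.2 μS

995.2 μS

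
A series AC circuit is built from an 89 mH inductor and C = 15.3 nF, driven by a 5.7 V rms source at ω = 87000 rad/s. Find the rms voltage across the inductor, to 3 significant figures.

6.31 V

X_L = ωL = 7740 Ω
X_C = 1/(ωC) = 751 Ω
Net reactance X = X_L − X_C = 6990 Ω
Z = j6990 Ω
|Z| = √(0² + 6990²) = 6990 Ω
I = V/|Z| = 815 μA
V_L = I·|Z_L| = 0.000815 × 7740 = 6.31 V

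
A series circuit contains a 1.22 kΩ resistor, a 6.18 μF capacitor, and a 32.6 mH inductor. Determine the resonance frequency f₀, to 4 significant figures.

ω₀ = 1/√(LC) = 1/√(0.0326 × 6.18e-06) = 2228 rad/s
f₀ = ω₀/(2π) = 354.6 Hz

354.6 Hz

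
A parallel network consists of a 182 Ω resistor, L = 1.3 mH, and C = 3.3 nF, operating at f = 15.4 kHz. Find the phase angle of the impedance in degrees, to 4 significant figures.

54.24°

ω = 2πf = 96760 rad/s
X_L = ωL = 125.8 Ω
X_C = 1/(ωC) = 3132 Ω
Parallel: admittances add. Y = 1/R + 1/(jωL) + jωC
Y = (0.005495 − j0.007630) S
|Y| = 0.009403 S → |Z| = 1/|Y| = 106.4 Ω, ∠Z = −∠Y = 54.24°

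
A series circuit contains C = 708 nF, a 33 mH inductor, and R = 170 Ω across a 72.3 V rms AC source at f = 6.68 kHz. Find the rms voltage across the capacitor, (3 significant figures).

ω = 2πf = 41970 rad/s
X_L = ωL = 1390 Ω
X_C = 1/(ωC) = 33.7 Ω
Net reactance X = X_L − X_C = 1350 Ω
Z = 170 + j1350 Ω
|Z| = √(170² + 1350²) = 1360 Ω
I = V/|Z| = 53.1 mA
V_C = I·|Z_C| = 0.0531 × 33.7 = 1.79 V

1.79 V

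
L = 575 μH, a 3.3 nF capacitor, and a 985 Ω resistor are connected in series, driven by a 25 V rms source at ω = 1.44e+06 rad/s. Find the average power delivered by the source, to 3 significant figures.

455 mW

X_L = ωL = 828 Ω
X_C = 1/(ωC) = 210 Ω
Net reactance X = X_L − X_C = 618 Ω
Z = 985 + j618 Ω
|Z| = √(985² + 618²) = 1160 Ω
∠Z = arctan(618/985) = 32.1°
I = V/|Z| = 21.5 mA
P = VI cos φ = 25 × 0.0215 × cos(32.1°) = 455 mW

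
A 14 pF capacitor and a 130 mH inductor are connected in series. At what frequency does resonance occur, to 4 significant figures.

ω₀ = 1/√(LC) = 1/√(0.13 × 1.4e-11) = 741200 rad/s
f₀ = ω₀/(2π) = 118.0 kHz

118.0 kHz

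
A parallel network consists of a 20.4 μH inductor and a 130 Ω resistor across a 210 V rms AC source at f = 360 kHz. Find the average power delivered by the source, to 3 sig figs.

ω = 2πf = 2.262e+06 rad/s
X_L = ωL = 46.1 Ω
Parallel: admittances add. Y = 1/R + 1/(jωL)
Y = (0.00769 − j0.0217) S
|Y| = 0.0230 S → |Z| = 1/|Y| = 43.5 Ω, ∠Z = −∠Y = 70.5°
I = V/|Z| = 4.83 A
P = VI cos φ = 210 × 4.83 × cos(70.5°) = 339 W

339 W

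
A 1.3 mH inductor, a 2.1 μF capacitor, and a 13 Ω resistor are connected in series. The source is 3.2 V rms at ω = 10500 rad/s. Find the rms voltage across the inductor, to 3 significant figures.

1.27 V

X_L = ωL = 13.6 Ω
X_C = 1/(ωC) = 45.4 Ω
Net reactance X = X_L − X_C = -31.7 Ω
Z = 13.0 − j31.7 Ω
|Z| = √(13.0² + 31.7²) = 34.3 Ω
I = V/|Z| = 93.4 mA
V_L = I·|Z_L| = 0.0934 × 13.6 = 1.27 V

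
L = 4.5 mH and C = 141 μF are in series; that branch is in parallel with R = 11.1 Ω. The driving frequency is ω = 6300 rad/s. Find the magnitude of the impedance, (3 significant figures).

10.3 Ω

X_L = ωL = 28.3 Ω
X_C = 1/(ωC) = 1.13 Ω
Branch 1: Z₁ = R = 11.1 Ω
Branch 2 (series LC): Z₂ = j(X_L − X_C) = j27.2 Ω
Parallel: Z = Z₁Z₂/(Z₁+Z₂), |Z| = 10.3 Ω, ∠Z = 22.2°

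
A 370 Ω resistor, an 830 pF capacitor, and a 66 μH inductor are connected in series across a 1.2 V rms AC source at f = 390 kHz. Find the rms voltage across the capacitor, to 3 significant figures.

ω = 2πf = 2.45e+06 rad/s
X_L = ωL = 162 Ω
X_C = 1/(ωC) = 492 Ω
Net reactance X = X_L − X_C = -330 Ω
Z = 370 − j330 Ω
|Z| = √(370² + 330²) = 496 Ω
I = V/|Z| = 2.42 mA
V_C = I·|Z_C| = 0.00242 × 492 = 1.19 V

1.19 V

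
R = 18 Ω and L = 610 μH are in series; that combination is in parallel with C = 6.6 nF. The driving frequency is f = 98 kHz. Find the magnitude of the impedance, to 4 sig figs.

707.5 Ω

ω = 2πf = 615800 rad/s
X_L = ωL = 375.6 Ω
X_C = 1/(ωC) = 246.1 Ω
Branch 1 (R+jX_L): Z₁ = 18.00 + j375.6 Ω, |Z₁| = 376.0 Ω
Branch 2 (−jX_C): Z₂ = −j246.1 Ω
Parallel: Z = Z₁Z₂/(Z₁+Z₂), |Z| = 707.5 Ω, ∠Z = -84.83°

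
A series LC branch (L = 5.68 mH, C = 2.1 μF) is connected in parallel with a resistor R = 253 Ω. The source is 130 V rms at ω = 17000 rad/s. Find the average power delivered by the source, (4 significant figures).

66.80 W

X_L = ωL = 96.56 Ω
X_C = 1/(ωC) = 28.01 Ω
Branch 1: Z₁ = R = 253.0 Ω
Branch 2 (series LC): Z₂ = j(X_L − X_C) = j68.55 Ω
Parallel: Z = Z₁Z₂/(Z₁+Z₂), |Z| = 66.16 Ω, ∠Z = 74.84°
I = V/|Z| = 1.965 A
P = VI cos φ = 130 × 1.965 × cos(74.84°) = 66.80 W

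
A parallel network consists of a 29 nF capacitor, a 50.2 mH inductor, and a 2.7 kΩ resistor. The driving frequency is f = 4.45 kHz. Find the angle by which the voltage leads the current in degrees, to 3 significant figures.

ω = 2πf = 27960 rad/s
X_L = ωL = 1400 Ω
X_C = 1/(ωC) = 1230 Ω
Parallel: admittances add. Y = 1/R + 1/(jωL) + jωC
Y = (0.000370 + j9.84e-05) S
|Y| = 0.000383 S → |Z| = 1/|Y| = 2610 Ω, ∠Z = −∠Y = -14.9°

-14.9°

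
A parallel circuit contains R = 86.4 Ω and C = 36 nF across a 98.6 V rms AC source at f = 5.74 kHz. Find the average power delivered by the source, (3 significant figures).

ω = 2πf = 36070 rad/s
X_C = 1/(ωC) = 770 Ω
Parallel: admittances add. Y = 1/R + jωC
Y = (0.0116 + j0.00130) S
|Y| = 0.0116 S → |Z| = 1/|Y| = 85.9 Ω, ∠Z = −∠Y = -6.40°
I = V/|Z| = 1.15 A
P = VI cos φ = 98.6 × 1.15 × cos(-6.40°) = 113 W

113 W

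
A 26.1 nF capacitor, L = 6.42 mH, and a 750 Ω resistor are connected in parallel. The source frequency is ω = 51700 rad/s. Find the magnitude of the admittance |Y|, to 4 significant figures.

X_L = ωL = 331.9 Ω
X_C = 1/(ωC) = 741.1 Ω
Parallel: admittances add. Y = 1/R + 1/(jωL) + jωC
Y = (0.001333 − j0.001663) S
|Y| = 0.002132 S → |Z| = 1/|Y| = 469.1 Ω, ∠Z = −∠Y = 51.29°

2.132 mS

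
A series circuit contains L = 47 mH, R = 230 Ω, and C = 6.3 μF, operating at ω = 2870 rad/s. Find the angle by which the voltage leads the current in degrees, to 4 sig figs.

X_L = ωL = 134.9 Ω
X_C = 1/(ωC) = 55.31 Ω
Net reactance X = X_L − X_C = 79.58 Ω
Z = 230.0 + j79.58 Ω
|Z| = √(230.0² + 79.58²) = 243.4 Ω
∠Z = arctan(79.58/230.0) = 19.09°

19.09°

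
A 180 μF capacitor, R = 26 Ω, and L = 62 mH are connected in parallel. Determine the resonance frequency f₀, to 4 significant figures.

47.64 Hz

ω₀ = 1/√(LC) = 1/√(0.062 × 0.00018) = 299.3 rad/s
f₀ = ω₀/(2π) = 47.64 Hz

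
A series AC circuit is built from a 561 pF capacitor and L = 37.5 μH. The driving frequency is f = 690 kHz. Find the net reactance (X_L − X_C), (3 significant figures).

-249 Ω

ω = 2πf = 4.335e+06 rad/s
X_L = ωL = 163 Ω
X_C = 1/(ωC) = 411 Ω
X = 163 − 411 = -249 Ω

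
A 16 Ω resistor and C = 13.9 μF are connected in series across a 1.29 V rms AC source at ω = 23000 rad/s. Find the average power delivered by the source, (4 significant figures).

100.2 mW

X_C = 1/(ωC) = 3.128 Ω
Z = 16.00 − j3.128 Ω
|Z| = √(16.00² + 3.128²) = 16.30 Ω
∠Z = arctan(-3.128/16.00) = -11.06°
I = V/|Z| = 79.13 mA
P = VI cos φ = 1.29 × 0.07913 × cos(-11.06°) = 100.2 mW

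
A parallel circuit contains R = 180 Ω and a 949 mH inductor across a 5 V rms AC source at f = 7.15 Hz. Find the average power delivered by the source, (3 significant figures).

139 mW

ω = 2πf = 44.92 rad/s
X_L = ωL = 42.6 Ω
Parallel: admittances add. Y = 1/R + 1/(jωL)
Y = (0.00556 − j0.0235) S
|Y| = 0.0241 S → |Z| = 1/|Y| = 41.5 Ω, ∠Z = −∠Y = 76.7°
I = V/|Z| = 121 mA
P = VI cos φ = 5 × 0.121 × cos(76.7°) = 139 mW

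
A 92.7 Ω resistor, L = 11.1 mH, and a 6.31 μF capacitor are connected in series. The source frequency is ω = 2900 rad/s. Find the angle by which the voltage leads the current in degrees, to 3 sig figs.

X_L = ωL = 32.2 Ω
X_C = 1/(ωC) = 54.6 Ω
Net reactance X = X_L − X_C = -22.5 Ω
Z = 92.7 − j22.5 Ω
|Z| = √(92.7² + 22.5²) = 95.4 Ω
∠Z = arctan(-22.5/92.7) = -13.6°

-13.6°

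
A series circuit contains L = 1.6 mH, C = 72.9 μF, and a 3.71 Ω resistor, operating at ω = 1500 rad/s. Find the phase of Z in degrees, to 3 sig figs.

-61.2°

X_L = ωL = 2.40 Ω
X_C = 1/(ωC) = 9.14 Ω
Net reactance X = X_L − X_C = -6.74 Ω
Z = 3.71 − j6.74 Ω
|Z| = √(3.71² + 6.74²) = 7.70 Ω
∠Z = arctan(-6.74/3.71) = -61.2°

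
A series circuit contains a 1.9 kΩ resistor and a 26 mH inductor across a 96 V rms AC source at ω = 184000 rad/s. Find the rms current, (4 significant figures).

18.65 mA

X_L = ωL = 4784 Ω
Z = 1900 + j4784 Ω
|Z| = √(1900² + 4784²) = 5147 Ω
I = V/|Z| = 96/5147 = 18.65 mA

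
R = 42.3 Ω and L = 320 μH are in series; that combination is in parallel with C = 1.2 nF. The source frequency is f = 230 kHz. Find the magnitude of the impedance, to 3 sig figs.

2200 Ω

ω = 2πf = 1.445e+06 rad/s
X_L = ωL = 462 Ω
X_C = 1/(ωC) = 577 Ω
Branch 1 (R+jX_L): Z₁ = 42.3 + j462 Ω, |Z₁| = 464 Ω
Branch 2 (−jX_C): Z₂ = −j577 Ω
Parallel: Z = Z₁Z₂/(Z₁+Z₂), |Z| = 2200 Ω, ∠Z = 64.4°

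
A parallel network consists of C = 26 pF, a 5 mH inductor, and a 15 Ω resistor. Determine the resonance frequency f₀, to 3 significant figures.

ω₀ = 1/√(LC) = 1/√(0.005 × 2.6e-11) = 2.774e+06 rad/s
f₀ = ω₀/(2π) = 441 kHz

441 kHz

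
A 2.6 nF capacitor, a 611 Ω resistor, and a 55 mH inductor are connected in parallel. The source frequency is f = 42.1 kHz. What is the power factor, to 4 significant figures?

ω = 2πf = 264500 rad/s
X_L = ωL = 14550 Ω
X_C = 1/(ωC) = 1454 Ω
Parallel: admittances add. Y = 1/R + 1/(jωL) + jωC
Y = (0.001637 + j0.0006190) S
|Y| = 0.001750 S → |Z| = 1/|Y| = 571.5 Ω, ∠Z = −∠Y = -20.72°
cos φ = cos(-20.72°) = 0.9353

0.9353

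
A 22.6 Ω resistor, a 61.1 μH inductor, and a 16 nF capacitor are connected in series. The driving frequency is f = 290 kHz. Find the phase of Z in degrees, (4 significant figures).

ω = 2πf = 1.822e+06 rad/s
X_L = ωL = 111.3 Ω
X_C = 1/(ωC) = 34.30 Ω
Net reactance X = X_L − X_C = 77.03 Ω
Z = 22.60 + j77.03 Ω
|Z| = √(22.60² + 77.03²) = 80.28 Ω
∠Z = arctan(77.03/22.60) = 73.65°

73.65°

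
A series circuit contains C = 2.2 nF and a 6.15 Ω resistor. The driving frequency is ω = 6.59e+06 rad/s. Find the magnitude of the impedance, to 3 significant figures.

X_C = 1/(ωC) = 69.0 Ω
Z = 6.15 − j69.0 Ω
|Z| = √(6.15² + 69.0²) = 69.2 Ω

69.2 Ω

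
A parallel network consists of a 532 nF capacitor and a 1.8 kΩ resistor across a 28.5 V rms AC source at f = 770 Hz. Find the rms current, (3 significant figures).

ω = 2πf = 4838 rad/s
X_C = 1/(ωC) = 389 Ω
Parallel: admittances add. Y = 1/R + jωC
Y = (0.000556 + j0.00257) S
|Y| = 0.00263 S → |Z| = 1/|Y| = 380 Ω, ∠Z = −∠Y = -77.8°
I = V/|Z| = 28.5/380 = 75.0 mA

75.0 mA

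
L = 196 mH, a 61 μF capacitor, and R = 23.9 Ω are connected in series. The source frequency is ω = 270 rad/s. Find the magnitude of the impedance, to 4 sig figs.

X_L = ωL = 52.92 Ω
X_C = 1/(ωC) = 60.72 Ω
Net reactance X = X_L − X_C = -7.796 Ω
Z = 23.90 − j7.796 Ω
|Z| = √(23.90² + 7.796²) = 25.14 Ω

25.14 Ω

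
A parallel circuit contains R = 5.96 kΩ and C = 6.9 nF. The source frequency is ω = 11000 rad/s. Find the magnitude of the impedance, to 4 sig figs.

X_C = 1/(ωC) = 13180 Ω
Parallel: admittances add. Y = 1/R + jωC
Y = (0.0001678 + j7.59e-05) S
|Y| = 0.0001842 S → |Z| = 1/|Y| = 5430 Ω, ∠Z = −∠Y = -24.34°

5430 Ω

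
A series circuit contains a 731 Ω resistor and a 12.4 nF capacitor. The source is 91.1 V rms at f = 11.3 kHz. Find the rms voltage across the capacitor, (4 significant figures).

76.61 V

ω = 2πf = 71000 rad/s
X_C = 1/(ωC) = 1136 Ω
Z = 731.0 − j1136 Ω
|Z| = √(731.0² + 1136²) = 1351 Ω
I = V/|Z| = 67.44 mA
V_C = I·|Z_C| = 0.06744 × 1136 = 76.61 V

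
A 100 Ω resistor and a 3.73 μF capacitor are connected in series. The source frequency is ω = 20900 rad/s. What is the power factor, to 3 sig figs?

0.992

X_C = 1/(ωC) = 12.8 Ω
Z = 100 − j12.8 Ω
|Z| = √(100² + 12.8²) = 101 Ω
∠Z = arctan(-12.8/100) = -7.31°
cos φ = cos(-7.31°) = 0.992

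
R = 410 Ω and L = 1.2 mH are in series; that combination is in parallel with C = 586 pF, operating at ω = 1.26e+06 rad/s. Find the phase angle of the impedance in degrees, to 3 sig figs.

X_L = ωL = 1510 Ω
X_C = 1/(ωC) = 1350 Ω
Branch 1 (R+jX_L): Z₁ = 410 + j1510 Ω, |Z₁| = 1570 Ω
Branch 2 (−jX_C): Z₂ = −j1350 Ω
Parallel: Z = Z₁Z₂/(Z₁+Z₂), |Z| = 4830 Ω, ∠Z = -36.2°

-36.2°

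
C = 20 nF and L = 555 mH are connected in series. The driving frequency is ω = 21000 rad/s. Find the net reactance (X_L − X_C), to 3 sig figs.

X_L = ωL = 11700 Ω
X_C = 1/(ωC) = 2380 Ω
X = 11700 − 2380 = 9270 Ω

9270 Ω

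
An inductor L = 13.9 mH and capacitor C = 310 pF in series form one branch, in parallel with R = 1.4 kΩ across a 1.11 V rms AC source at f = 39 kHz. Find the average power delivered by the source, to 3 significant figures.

880 μW

ω = 2πf = 245000 rad/s
X_L = ωL = 3410 Ω
X_C = 1/(ωC) = 13200 Ω
Branch 1: Z₁ = R = 1400 Ω
Branch 2 (series LC): Z₂ = j(X_L − X_C) = −j9760 Ω
Parallel: Z = Z₁Z₂/(Z₁+Z₂), |Z| = 1390 Ω, ∠Z = -8.16°
I = V/|Z| = 801 μA
P = VI cos φ = 1.11 × 0.000801 × cos(-8.16°) = 880 μW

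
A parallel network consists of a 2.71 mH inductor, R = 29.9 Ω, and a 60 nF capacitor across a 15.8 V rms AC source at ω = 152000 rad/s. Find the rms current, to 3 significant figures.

X_L = ωL = 412 Ω
X_C = 1/(ωC) = 110 Ω
Parallel: admittances add. Y = 1/R + 1/(jωL) + jωC
Y = (0.0334 + j0.00669) S
|Y| = 0.0341 S → |Z| = 1/|Y| = 29.3 Ω, ∠Z = −∠Y = -11.3°
I = V/|Z| = 15.8/29.3 = 539 mA

539 mA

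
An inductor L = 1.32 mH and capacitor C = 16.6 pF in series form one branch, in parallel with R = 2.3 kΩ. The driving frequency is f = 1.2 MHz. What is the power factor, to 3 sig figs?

0.649

ω = 2πf = 7.54e+06 rad/s
X_L = ωL = 9950 Ω
X_C = 1/(ωC) = 7990 Ω
Branch 1: Z₁ = R = 2300 Ω
Branch 2 (series LC): Z₂ = j(X_L − X_C) = j1960 Ω
Parallel: Z = Z₁Z₂/(Z₁+Z₂), |Z| = 1490 Ω, ∠Z = 49.5°
cos φ = cos(49.5°) = 0.649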